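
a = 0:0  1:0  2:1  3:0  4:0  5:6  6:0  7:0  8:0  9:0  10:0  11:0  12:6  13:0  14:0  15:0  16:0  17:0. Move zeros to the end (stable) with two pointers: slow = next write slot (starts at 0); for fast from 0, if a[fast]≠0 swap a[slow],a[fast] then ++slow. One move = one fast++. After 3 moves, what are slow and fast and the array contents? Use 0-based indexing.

slow=1, fast=3, a=[1, 0, 0, 0, 0, 6, 0, 0, 0, 0, 0, 0, 6, 0, 0, 0, 0, 0]

slow=0 fast=0: a[fast]=0, fast++
slow=0 fast=1: a[fast]=0, fast++
slow=0 fast=2: a[fast]=1≠0 swap→a[0]=1, slow++,fast++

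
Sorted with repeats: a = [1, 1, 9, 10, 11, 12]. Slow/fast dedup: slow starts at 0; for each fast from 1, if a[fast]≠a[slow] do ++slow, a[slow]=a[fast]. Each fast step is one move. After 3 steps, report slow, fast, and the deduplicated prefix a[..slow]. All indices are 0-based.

slow=2, fast=4, prefix=[1, 9, 10]

slow=0 fast=1: a[fast]=1=a[slow] dup, fast++
slow=0 fast=2: a[fast]=9≠a[slow]=1 write a[1]=9, slow++,fast++
slow=1 fast=3: a[fast]=10≠a[slow]=9 write a[2]=10, slow++,fast++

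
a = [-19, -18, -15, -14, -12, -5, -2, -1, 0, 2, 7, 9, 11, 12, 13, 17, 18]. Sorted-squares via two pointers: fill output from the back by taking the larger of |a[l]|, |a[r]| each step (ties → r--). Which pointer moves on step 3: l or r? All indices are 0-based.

[0,16] |-19|>|18| out[16]=361 → l++
[1,16] |-18|<=|18| out[15]=324 → r--
[1,15] |-18|>|17| out[14]=324 → l++

l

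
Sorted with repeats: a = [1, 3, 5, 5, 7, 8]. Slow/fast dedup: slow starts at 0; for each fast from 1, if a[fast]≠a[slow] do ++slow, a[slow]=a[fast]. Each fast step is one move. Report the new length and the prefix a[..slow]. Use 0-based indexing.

length 5; prefix = [1, 3, 5, 7, 8]

(s=0,f=1) a[fast]=3≠a[slow]=1 write a[1]=3 → slow++,fast++
(s=1,f=2) a[fast]=5≠a[slow]=3 write a[2]=5 → slow++,fast++
(s=2,f=3) a[fast]=5=a[slow] dup → fast++
(s=2,f=4) a[fast]=7≠a[slow]=5 write a[3]=7 → slow++,fast++
(s=3,f=5) a[fast]=8≠a[slow]=7 write a[4]=8 → slow++,fast++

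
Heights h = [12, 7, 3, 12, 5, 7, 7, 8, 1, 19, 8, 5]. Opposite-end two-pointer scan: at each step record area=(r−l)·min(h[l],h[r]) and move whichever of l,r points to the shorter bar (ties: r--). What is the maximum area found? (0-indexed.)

[0,11] min(12,5)*11=55 best=55 * → r--
[0,10] min(12,8)*10=80 best=80 * → r--
[0,9] min(12,19)*9=108 best=108 * → l++
[1,9] min(7,19)*8=56 best=108 → l++
[2,9] min(3,19)*7=21 best=108 → l++
[3,9] min(12,19)*6=72 best=108 → l++
[4,9] min(5,19)*5=25 best=108 → l++
[5,9] min(7,19)*4=28 best=108 → l++
[6,9] min(7,19)*3=21 best=108 → l++
[7,9] min(8,19)*2=16 best=108 → l++
[8,9] min(1,19)*1=1 best=108 → l++

max area = 108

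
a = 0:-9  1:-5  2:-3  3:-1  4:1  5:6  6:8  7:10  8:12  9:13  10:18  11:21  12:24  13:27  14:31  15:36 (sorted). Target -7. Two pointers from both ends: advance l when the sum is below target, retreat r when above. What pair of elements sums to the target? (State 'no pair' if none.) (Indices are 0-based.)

no pair

l=0 r=15: -9+36=27 >-7, r--
l=0 r=14: -9+31=22 >-7, r--
l=0 r=13: -9+27=18 >-7, r--
l=0 r=12: -9+24=15 >-7, r--
l=0 r=11: -9+21=12 >-7, r--
l=0 r=10: -9+18=9 >-7, r--
l=0 r=9: -9+13=4 >-7, r--
l=0 r=8: -9+12=3 >-7, r--
l=0 r=7: -9+10=1 >-7, r--
l=0 r=6: -9+8=-1 >-7, r--
l=0 r=5: -9+6=-3 >-7, r--
l=0 r=4: -9+1=-8 <-7, l++
l=1 r=4: -5+1=-4 >-7, r--
l=1 r=3: -5+-1=-6 >-7, r--
l=1 r=2: -5+-3=-8 <-7, l++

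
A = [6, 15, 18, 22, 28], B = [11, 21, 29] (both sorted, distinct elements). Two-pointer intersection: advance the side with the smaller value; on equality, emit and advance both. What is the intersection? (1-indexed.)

[i=1,j=1] 6<11 → i++
[i=2,j=1] 15>11 → j++
[i=2,j=2] 15<21 → i++
[i=3,j=2] 18<21 → i++
[i=4,j=2] 22>21 → j++
[i=4,j=3] 22<29 → i++
[i=5,j=3] 28<29 → i++

intersection = []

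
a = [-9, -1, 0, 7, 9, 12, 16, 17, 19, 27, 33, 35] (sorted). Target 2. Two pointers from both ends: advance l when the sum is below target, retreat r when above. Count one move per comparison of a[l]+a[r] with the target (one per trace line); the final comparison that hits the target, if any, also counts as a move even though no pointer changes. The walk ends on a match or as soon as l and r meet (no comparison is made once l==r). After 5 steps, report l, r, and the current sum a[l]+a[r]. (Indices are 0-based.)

l=0, r=6, sum=7

l=0 r=11: -9+35=26 >2, r--
l=0 r=10: -9+33=24 >2, r--
l=0 r=9: -9+27=18 >2, r--
l=0 r=8: -9+19=10 >2, r--
l=0 r=7: -9+17=8 >2, r--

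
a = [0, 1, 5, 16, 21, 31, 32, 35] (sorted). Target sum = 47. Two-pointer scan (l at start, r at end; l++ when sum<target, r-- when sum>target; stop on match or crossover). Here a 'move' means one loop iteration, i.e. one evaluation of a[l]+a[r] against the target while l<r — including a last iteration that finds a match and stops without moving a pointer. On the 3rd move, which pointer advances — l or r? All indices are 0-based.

l

l=0 r=7: 0+35=35 <47, l++
l=1 r=7: 1+35=36 <47, l++
l=2 r=7: 5+35=40 <47, l++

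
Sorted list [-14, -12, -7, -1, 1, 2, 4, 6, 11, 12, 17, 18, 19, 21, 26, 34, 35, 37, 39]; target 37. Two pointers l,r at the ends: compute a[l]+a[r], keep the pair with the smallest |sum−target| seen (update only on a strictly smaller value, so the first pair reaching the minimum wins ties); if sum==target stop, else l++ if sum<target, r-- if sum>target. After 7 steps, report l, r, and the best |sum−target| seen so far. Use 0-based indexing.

[0,18] -14+39=25 d=12 * → l++
[1,18] -12+39=27 d=10 * → l++
[2,18] -7+39=32 d=5 * → l++
[3,18] -1+39=38 d=1 * → r--
[3,17] -1+37=36 d=1 → l++
[4,17] 1+37=38 d=1 → r--
[4,16] 1+35=36 d=1 → l++

l=5, r=16, best |Δ|=1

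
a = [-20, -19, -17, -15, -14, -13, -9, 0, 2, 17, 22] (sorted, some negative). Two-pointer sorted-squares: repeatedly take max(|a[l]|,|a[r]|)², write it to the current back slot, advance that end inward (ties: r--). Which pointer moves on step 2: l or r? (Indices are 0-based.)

l=0 r=10: |-20|<=|22| out[10]=484, r--
l=0 r=9: |-20|>|17| out[9]=400, l++

l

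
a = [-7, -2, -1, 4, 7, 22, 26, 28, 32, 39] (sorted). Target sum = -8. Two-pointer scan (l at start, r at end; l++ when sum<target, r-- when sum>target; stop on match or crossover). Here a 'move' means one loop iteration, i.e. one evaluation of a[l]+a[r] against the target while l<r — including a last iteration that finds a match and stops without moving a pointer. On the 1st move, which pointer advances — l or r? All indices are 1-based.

r

l=1 r=10: -7+39=32 >-8, r--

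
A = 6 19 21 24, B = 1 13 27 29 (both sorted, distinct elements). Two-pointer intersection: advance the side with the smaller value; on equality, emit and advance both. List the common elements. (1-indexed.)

intersection = []

i=1 j=1: 6>1, j++
i=1 j=2: 6<13, i++
i=2 j=2: 19>13, j++
i=2 j=3: 19<27, i++
i=3 j=3: 21<27, i++
i=4 j=3: 24<27, i++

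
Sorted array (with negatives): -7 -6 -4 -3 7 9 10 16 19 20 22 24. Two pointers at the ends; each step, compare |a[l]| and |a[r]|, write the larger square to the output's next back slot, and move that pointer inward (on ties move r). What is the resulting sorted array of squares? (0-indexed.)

[9, 16, 36, 49, 49, 81, 100, 256, 361, 400, 484, 576]

l=0 r=11: |-7|<=|24| out[11]=576, r--
l=0 r=10: |-7|<=|22| out[10]=484, r--
l=0 r=9: |-7|<=|20| out[9]=400, r--
l=0 r=8: |-7|<=|19| out[8]=361, r--
l=0 r=7: |-7|<=|16| out[7]=256, r--
l=0 r=6: |-7|<=|10| out[6]=100, r--
l=0 r=5: |-7|<=|9| out[5]=81, r--
l=0 r=4: |-7|<=|7| out[4]=49, r--
l=0 r=3: |-7|>|-3| out[3]=49, l++
l=1 r=3: |-6|>|-3| out[2]=36, l++
l=2 r=3: |-4|>|-3| out[1]=16, l++
l=3 r=3: |-3|<=|-3| out[0]=9, r--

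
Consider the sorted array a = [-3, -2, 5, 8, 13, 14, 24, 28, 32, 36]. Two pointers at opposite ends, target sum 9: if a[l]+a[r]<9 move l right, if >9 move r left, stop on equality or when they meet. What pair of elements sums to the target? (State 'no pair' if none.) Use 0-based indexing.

l=0 r=9: -3+36=33 >9, r--
l=0 r=8: -3+32=29 >9, r--
l=0 r=7: -3+28=25 >9, r--
l=0 r=6: -3+24=21 >9, r--
l=0 r=5: -3+14=11 >9, r--
l=0 r=4: -3+13=10 >9, r--
l=0 r=3: -3+8=5 <9, l++
l=1 r=3: -2+8=6 <9, l++
l=2 r=3: 5+8=13 >9, r--

no pair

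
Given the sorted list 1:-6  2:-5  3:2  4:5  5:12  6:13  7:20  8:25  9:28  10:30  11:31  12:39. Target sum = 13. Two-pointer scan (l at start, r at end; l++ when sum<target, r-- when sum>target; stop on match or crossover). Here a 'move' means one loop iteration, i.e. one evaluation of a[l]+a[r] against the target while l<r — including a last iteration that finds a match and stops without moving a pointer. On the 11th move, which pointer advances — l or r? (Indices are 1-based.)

l

[1,12] -6+39=33 >13 → r--
[1,11] -6+31=25 >13 → r--
[1,10] -6+30=24 >13 → r--
[1,9] -6+28=22 >13 → r--
[1,8] -6+25=19 >13 → r--
[1,7] -6+20=14 >13 → r--
[1,6] -6+13=7 <13 → l++
[2,6] -5+13=8 <13 → l++
[3,6] 2+13=15 >13 → r--
[3,5] 2+12=14 >13 → r--
[3,4] 2+5=7 <13 → l++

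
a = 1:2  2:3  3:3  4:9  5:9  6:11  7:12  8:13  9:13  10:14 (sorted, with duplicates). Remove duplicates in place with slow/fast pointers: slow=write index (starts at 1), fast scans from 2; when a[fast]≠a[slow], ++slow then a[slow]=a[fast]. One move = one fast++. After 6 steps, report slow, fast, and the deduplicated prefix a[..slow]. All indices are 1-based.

slow=5, fast=8, prefix=[2, 3, 9, 11, 12]

(s=1,f=2) a[fast]=3≠a[slow]=2 write a[2]=3 → slow++,fast++
(s=2,f=3) a[fast]=3=a[slow] dup → fast++
(s=2,f=4) a[fast]=9≠a[slow]=3 write a[3]=9 → slow++,fast++
(s=3,f=5) a[fast]=9=a[slow] dup → fast++
(s=3,f=6) a[fast]=11≠a[slow]=9 write a[4]=11 → slow++,fast++
(s=4,f=7) a[fast]=12≠a[slow]=11 write a[5]=12 → slow++,fast++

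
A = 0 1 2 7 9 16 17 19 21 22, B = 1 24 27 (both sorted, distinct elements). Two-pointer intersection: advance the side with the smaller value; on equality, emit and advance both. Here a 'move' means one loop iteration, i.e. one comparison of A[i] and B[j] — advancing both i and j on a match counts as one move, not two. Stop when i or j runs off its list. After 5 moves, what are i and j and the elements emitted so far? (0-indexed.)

i=0 j=0: 0<1, i++
i=1 j=0: 1==1 emit, i++,j++
i=2 j=1: 2<24, i++
i=3 j=1: 7<24, i++
i=4 j=1: 9<24, i++

i=5, j=1, emitted=[1]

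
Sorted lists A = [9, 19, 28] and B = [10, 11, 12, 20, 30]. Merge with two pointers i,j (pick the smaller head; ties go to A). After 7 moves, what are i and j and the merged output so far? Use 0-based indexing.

[i=0,j=0] A[i]=9<=B[j]=10 take 9 → i++
[i=1,j=0] A[i]=19>B[j]=10 take 10 → j++
[i=1,j=1] A[i]=19>B[j]=11 take 11 → j++
[i=1,j=2] A[i]=19>B[j]=12 take 12 → j++
[i=1,j=3] A[i]=19<=B[j]=20 take 19 → i++
[i=2,j=3] A[i]=28>B[j]=20 take 20 → j++
[i=2,j=4] A[i]=28<=B[j]=30 take 28 → i++

i=3, j=4, merged so far=[9, 10, 11, 12, 19, 20, 28]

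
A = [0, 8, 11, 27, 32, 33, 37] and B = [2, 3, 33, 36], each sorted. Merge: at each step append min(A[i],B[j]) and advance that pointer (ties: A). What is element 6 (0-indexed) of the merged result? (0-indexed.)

i=0 j=0: A[i]=0<=B[j]=2 take 0, i++
i=1 j=0: A[i]=8>B[j]=2 take 2, j++
i=1 j=1: A[i]=8>B[j]=3 take 3, j++
i=1 j=2: A[i]=8<=B[j]=33 take 8, i++
i=2 j=2: A[i]=11<=B[j]=33 take 11, i++
i=3 j=2: A[i]=27<=B[j]=33 take 27, i++
i=4 j=2: A[i]=32<=B[j]=33 take 32, i++
i=5 j=2: A[i]=33<=B[j]=33 take 33, i++
i=6 j=2: A[i]=37>B[j]=33 take 33, j++
i=6 j=3: A[i]=37>B[j]=36 take 36, j++
i=6 j=4: B done, take A[i]=37, i++

merged[6] = 32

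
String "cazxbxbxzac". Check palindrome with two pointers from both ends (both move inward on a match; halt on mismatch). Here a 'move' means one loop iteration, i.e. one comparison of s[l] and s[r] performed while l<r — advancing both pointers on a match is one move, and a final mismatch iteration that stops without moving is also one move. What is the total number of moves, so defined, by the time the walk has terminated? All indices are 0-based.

5 moves

[0,10] 'c'=='c' → l++,r--
[1,9] 'a'=='a' → l++,r--
[2,8] 'z'=='z' → l++,r--
[3,7] 'x'=='x' → l++,r--
[4,6] 'b'=='b' → l++,r--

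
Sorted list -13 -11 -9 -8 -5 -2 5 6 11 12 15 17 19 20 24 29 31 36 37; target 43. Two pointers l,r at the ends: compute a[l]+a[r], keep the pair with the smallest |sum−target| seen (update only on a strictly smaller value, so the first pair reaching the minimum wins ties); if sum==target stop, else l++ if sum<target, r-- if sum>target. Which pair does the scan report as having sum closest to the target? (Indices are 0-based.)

pair (6, 37) with sum 43 (|Δ|=0)

l=0 r=18: -13+37=24 d=19 *, l++
l=1 r=18: -11+37=26 d=17 *, l++
l=2 r=18: -9+37=28 d=15 *, l++
l=3 r=18: -8+37=29 d=14 *, l++
l=4 r=18: -5+37=32 d=11 *, l++
l=5 r=18: -2+37=35 d=8 *, l++
l=6 r=18: 5+37=42 d=1 *, l++
l=7 r=18: 6+37=43 d=0 *, stop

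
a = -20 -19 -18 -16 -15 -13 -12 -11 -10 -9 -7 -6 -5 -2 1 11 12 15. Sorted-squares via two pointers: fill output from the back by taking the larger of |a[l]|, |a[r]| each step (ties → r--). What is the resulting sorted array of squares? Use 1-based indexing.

[1, 4, 25, 36, 49, 81, 100, 121, 121, 144, 144, 169, 225, 225, 256, 324, 361, 400]

l=1 r=18: |-20|>|15| out[18]=400, l++
l=2 r=18: |-19|>|15| out[17]=361, l++
l=3 r=18: |-18|>|15| out[16]=324, l++
l=4 r=18: |-16|>|15| out[15]=256, l++
l=5 r=18: |-15|<=|15| out[14]=225, r--
l=5 r=17: |-15|>|12| out[13]=225, l++
l=6 r=17: |-13|>|12| out[12]=169, l++
l=7 r=17: |-12|<=|12| out[11]=144, r--
l=7 r=16: |-12|>|11| out[10]=144, l++
l=8 r=16: |-11|<=|11| out[9]=121, r--
l=8 r=15: |-11|>|1| out[8]=121, l++
l=9 r=15: |-10|>|1| out[7]=100, l++
l=10 r=15: |-9|>|1| out[6]=81, l++
l=11 r=15: |-7|>|1| out[5]=49, l++
l=12 r=15: |-6|>|1| out[4]=36, l++
l=13 r=15: |-5|>|1| out[3]=25, l++
l=14 r=15: |-2|>|1| out[2]=4, l++
l=15 r=15: |1|<=|1| out[1]=1, r--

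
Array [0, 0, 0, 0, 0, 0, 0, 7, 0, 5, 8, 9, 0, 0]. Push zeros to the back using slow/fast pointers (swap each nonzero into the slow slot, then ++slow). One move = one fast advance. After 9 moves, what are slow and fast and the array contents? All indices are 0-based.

slow=1, fast=9, a=[7, 0, 0, 0, 0, 0, 0, 0, 0, 5, 8, 9, 0, 0]

(s=0,f=0) a[fast]=0 → fast++
(s=0,f=1) a[fast]=0 → fast++
(s=0,f=2) a[fast]=0 → fast++
(s=0,f=3) a[fast]=0 → fast++
(s=0,f=4) a[fast]=0 → fast++
(s=0,f=5) a[fast]=0 → fast++
(s=0,f=6) a[fast]=0 → fast++
(s=0,f=7) a[fast]=7≠0 swap→a[0]=7 → slow++,fast++
(s=1,f=8) a[fast]=0 → fast++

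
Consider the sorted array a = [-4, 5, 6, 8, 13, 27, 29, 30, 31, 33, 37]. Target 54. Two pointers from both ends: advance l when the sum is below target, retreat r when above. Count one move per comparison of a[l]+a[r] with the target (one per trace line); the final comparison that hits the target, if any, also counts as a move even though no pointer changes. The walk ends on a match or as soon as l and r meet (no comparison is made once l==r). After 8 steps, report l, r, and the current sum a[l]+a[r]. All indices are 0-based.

[0,10] -4+37=33 <54 → l++
[1,10] 5+37=42 <54 → l++
[2,10] 6+37=43 <54 → l++
[3,10] 8+37=45 <54 → l++
[4,10] 13+37=50 <54 → l++
[5,10] 27+37=64 >54 → r--
[5,9] 27+33=60 >54 → r--
[5,8] 27+31=58 >54 → r--

l=5, r=7, sum=57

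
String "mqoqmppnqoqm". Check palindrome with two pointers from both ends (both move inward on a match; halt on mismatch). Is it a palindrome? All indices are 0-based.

not a palindrome (mismatch at 4,7)

l=0 r=11: 'm'=='m', l++,r--
l=1 r=10: 'q'=='q', l++,r--
l=2 r=9: 'o'=='o', l++,r--
l=3 r=8: 'q'=='q', l++,r--
l=4 r=7: 'm'!='n', stop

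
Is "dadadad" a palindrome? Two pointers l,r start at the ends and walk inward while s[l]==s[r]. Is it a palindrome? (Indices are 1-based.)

[1,7] 'd'=='d' → l++,r--
[2,6] 'a'=='a' → l++,r--
[3,5] 'd'=='d' → l++,r--

palindrome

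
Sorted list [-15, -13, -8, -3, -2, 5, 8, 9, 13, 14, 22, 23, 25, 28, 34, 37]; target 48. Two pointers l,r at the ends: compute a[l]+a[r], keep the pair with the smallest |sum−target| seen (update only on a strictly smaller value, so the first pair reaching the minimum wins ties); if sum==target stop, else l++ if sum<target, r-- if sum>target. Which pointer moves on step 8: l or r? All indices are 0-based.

[0,15] -15+37=22 d=26 * → l++
[1,15] -13+37=24 d=24 * → l++
[2,15] -8+37=29 d=19 * → l++
[3,15] -3+37=34 d=14 * → l++
[4,15] -2+37=35 d=13 * → l++
[5,15] 5+37=42 d=6 * → l++
[6,15] 8+37=45 d=3 * → l++
[7,15] 9+37=46 d=2 * → l++

l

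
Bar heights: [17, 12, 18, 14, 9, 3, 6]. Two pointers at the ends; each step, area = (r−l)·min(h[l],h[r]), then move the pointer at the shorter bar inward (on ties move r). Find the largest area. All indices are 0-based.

[0,6] min(17,6)*6=36 best=36 * → r--
[0,5] min(17,3)*5=15 best=36 → r--
[0,4] min(17,9)*4=36 best=36 → r--
[0,3] min(17,14)*3=42 best=42 * → r--
[0,2] min(17,18)*2=34 best=42 → l++
[1,2] min(12,18)*1=12 best=42 → l++

max area = 42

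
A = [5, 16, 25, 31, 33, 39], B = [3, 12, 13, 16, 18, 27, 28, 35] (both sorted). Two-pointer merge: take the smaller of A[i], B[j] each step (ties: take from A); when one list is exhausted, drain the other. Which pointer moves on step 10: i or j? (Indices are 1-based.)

[i=1,j=1] A[i]=5>B[j]=3 take 3 → j++
[i=1,j=2] A[i]=5<=B[j]=12 take 5 → i++
[i=2,j=2] A[i]=16>B[j]=12 take 12 → j++
[i=2,j=3] A[i]=16>B[j]=13 take 13 → j++
[i=2,j=4] A[i]=16<=B[j]=16 take 16 → i++
[i=3,j=4] A[i]=25>B[j]=16 take 16 → j++
[i=3,j=5] A[i]=25>B[j]=18 take 18 → j++
[i=3,j=6] A[i]=25<=B[j]=27 take 25 → i++
[i=4,j=6] A[i]=31>B[j]=27 take 27 → j++
[i=4,j=7] A[i]=31>B[j]=28 take 28 → j++

j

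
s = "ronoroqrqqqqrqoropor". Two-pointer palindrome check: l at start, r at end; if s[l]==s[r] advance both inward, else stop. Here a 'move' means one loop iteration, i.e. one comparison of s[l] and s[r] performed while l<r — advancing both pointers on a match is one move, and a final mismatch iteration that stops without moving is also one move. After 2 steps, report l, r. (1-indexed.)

l=3, r=18

[1,20] 'r'=='r' → l++,r--
[2,19] 'o'=='o' → l++,r--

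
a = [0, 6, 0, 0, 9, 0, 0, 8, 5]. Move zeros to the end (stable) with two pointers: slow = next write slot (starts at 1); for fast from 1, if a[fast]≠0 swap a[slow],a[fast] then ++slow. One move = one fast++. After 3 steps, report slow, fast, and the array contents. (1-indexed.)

slow=2, fast=4, a=[6, 0, 0, 0, 9, 0, 0, 8, 5]

(s=1,f=1) a[fast]=0 → fast++
(s=1,f=2) a[fast]=6≠0 swap→a[1]=6 → slow++,fast++
(s=2,f=3) a[fast]=0 → fast++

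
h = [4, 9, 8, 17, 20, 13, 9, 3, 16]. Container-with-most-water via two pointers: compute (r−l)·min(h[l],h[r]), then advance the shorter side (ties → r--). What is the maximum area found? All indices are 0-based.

[0,8] min(4,16)*8=32 best=32 * → l++
[1,8] min(9,16)*7=63 best=63 * → l++
[2,8] min(8,16)*6=48 best=63 → l++
[3,8] min(17,16)*5=80 best=80 * → r--
[3,7] min(17,3)*4=12 best=80 → r--
[3,6] min(17,9)*3=27 best=80 → r--
[3,5] min(17,13)*2=26 best=80 → r--
[3,4] min(17,20)*1=17 best=80 → l++

max area = 80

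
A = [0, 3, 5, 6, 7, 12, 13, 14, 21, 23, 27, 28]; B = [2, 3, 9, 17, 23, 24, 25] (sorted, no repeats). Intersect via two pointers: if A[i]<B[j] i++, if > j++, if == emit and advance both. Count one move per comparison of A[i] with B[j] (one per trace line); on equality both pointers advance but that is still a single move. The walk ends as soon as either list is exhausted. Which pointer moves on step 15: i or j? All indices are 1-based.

[i=1,j=1] 0<2 → i++
[i=2,j=1] 3>2 → j++
[i=2,j=2] 3==3 emit → i++,j++
[i=3,j=3] 5<9 → i++
[i=4,j=3] 6<9 → i++
[i=5,j=3] 7<9 → i++
[i=6,j=3] 12>9 → j++
[i=6,j=4] 12<17 → i++
[i=7,j=4] 13<17 → i++
[i=8,j=4] 14<17 → i++
[i=9,j=4] 21>17 → j++
[i=9,j=5] 21<23 → i++
[i=10,j=5] 23==23 emit → i++,j++
[i=11,j=6] 27>24 → j++
[i=11,j=7] 27>25 → j++

j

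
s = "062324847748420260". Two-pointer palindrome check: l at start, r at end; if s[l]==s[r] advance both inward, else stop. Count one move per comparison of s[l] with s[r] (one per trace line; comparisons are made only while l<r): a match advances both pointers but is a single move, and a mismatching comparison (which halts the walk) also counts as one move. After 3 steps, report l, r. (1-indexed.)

l=4, r=15

l=1 r=18: '0'=='0', l++,r--
l=2 r=17: '6'=='6', l++,r--
l=3 r=16: '2'=='2', l++,r--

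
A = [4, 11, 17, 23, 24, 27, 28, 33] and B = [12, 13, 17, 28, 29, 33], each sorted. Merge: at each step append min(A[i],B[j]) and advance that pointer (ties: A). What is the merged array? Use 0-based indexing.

[4, 11, 12, 13, 17, 17, 23, 24, 27, 28, 28, 29, 33, 33]

[i=0,j=0] A[i]=4<=B[j]=12 take 4 → i++
[i=1,j=0] A[i]=11<=B[j]=12 take 11 → i++
[i=2,j=0] A[i]=17>B[j]=12 take 12 → j++
[i=2,j=1] A[i]=17>B[j]=13 take 13 → j++
[i=2,j=2] A[i]=17<=B[j]=17 take 17 → i++
[i=3,j=2] A[i]=23>B[j]=17 take 17 → j++
[i=3,j=3] A[i]=23<=B[j]=28 take 23 → i++
[i=4,j=3] A[i]=24<=B[j]=28 take 24 → i++
[i=5,j=3] A[i]=27<=B[j]=28 take 27 → i++
[i=6,j=3] A[i]=28<=B[j]=28 take 28 → i++
[i=7,j=3] A[i]=33>B[j]=28 take 28 → j++
[i=7,j=4] A[i]=33>B[j]=29 take 29 → j++
[i=7,j=5] A[i]=33<=B[j]=33 take 33 → i++
[i=8,j=5] A done, take B[j]=33 → j++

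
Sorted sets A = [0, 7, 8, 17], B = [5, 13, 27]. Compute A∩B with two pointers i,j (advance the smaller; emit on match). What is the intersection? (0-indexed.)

i=0 j=0: 0<5, i++
i=1 j=0: 7>5, j++
i=1 j=1: 7<13, i++
i=2 j=1: 8<13, i++
i=3 j=1: 17>13, j++
i=3 j=2: 17<27, i++

intersection = []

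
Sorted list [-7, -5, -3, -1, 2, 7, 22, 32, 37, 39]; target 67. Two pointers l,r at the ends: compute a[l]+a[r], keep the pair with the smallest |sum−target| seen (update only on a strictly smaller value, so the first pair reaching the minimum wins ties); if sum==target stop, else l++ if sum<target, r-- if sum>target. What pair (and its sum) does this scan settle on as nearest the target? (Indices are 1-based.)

l=1 r=10: -7+39=32 d=35 *, l++
l=2 r=10: -5+39=34 d=33 *, l++
l=3 r=10: -3+39=36 d=31 *, l++
l=4 r=10: -1+39=38 d=29 *, l++
l=5 r=10: 2+39=41 d=26 *, l++
l=6 r=10: 7+39=46 d=21 *, l++
l=7 r=10: 22+39=61 d=6 *, l++
l=8 r=10: 32+39=71 d=4 *, r--
l=8 r=9: 32+37=69 d=2 *, r--

pair (32, 37) with sum 69 (|Δ|=2)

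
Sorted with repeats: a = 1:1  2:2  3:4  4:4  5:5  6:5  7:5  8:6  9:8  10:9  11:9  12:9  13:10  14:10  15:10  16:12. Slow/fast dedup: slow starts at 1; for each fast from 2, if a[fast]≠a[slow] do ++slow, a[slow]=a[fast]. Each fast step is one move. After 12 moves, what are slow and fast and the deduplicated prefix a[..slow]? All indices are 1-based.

(s=1,f=2) a[fast]=2≠a[slow]=1 write a[2]=2 → slow++,fast++
(s=2,f=3) a[fast]=4≠a[slow]=2 write a[3]=4 → slow++,fast++
(s=3,f=4) a[fast]=4=a[slow] dup → fast++
(s=3,f=5) a[fast]=5≠a[slow]=4 write a[4]=5 → slow++,fast++
(s=4,f=6) a[fast]=5=a[slow] dup → fast++
(s=4,f=7) a[fast]=5=a[slow] dup → fast++
(s=4,f=8) a[fast]=6≠a[slow]=5 write a[5]=6 → slow++,fast++
(s=5,f=9) a[fast]=8≠a[slow]=6 write a[6]=8 → slow++,fast++
(s=6,f=10) a[fast]=9≠a[slow]=8 write a[7]=9 → slow++,fast++
(s=7,f=11) a[fast]=9=a[slow] dup → fast++
(s=7,f=12) a[fast]=9=a[slow] dup → fast++
(s=7,f=13) a[fast]=10≠a[slow]=9 write a[8]=10 → slow++,fast++

slow=8, fast=14, prefix=[1, 2, 4, 5, 6, 8, 9, 10]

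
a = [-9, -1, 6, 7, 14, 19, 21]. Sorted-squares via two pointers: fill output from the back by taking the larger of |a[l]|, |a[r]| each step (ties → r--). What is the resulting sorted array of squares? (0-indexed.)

[0,6] |-9|<=|21| out[6]=441 → r--
[0,5] |-9|<=|19| out[5]=361 → r--
[0,4] |-9|<=|14| out[4]=196 → r--
[0,3] |-9|>|7| out[3]=81 → l++
[1,3] |-1|<=|7| out[2]=49 → r--
[1,2] |-1|<=|6| out[1]=36 → r--
[1,1] |-1|<=|-1| out[0]=1 → r--

[1, 36, 49, 81, 196, 361, 441]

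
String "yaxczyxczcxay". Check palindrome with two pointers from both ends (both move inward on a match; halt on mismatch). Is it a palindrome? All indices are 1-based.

[1,13] 'y'=='y' → l++,r--
[2,12] 'a'=='a' → l++,r--
[3,11] 'x'=='x' → l++,r--
[4,10] 'c'=='c' → l++,r--
[5,9] 'z'=='z' → l++,r--
[6,8] 'y'!='c' → stop

not a palindrome (mismatch at 6,8)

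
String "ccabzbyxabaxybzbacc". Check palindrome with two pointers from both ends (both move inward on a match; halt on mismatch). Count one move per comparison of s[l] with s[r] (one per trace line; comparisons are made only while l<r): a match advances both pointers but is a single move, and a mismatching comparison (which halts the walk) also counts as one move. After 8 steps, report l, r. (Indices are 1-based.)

l=1 r=19: 'c'=='c', l++,r--
l=2 r=18: 'c'=='c', l++,r--
l=3 r=17: 'a'=='a', l++,r--
l=4 r=16: 'b'=='b', l++,r--
l=5 r=15: 'z'=='z', l++,r--
l=6 r=14: 'b'=='b', l++,r--
l=7 r=13: 'y'=='y', l++,r--
l=8 r=12: 'x'=='x', l++,r--

l=9, r=11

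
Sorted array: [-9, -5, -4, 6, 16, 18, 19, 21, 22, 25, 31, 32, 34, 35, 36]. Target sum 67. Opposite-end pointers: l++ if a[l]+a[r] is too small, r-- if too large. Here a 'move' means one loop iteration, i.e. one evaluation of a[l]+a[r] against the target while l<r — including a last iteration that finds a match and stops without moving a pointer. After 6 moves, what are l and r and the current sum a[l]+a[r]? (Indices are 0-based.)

l=0 r=14: -9+36=27 <67, l++
l=1 r=14: -5+36=31 <67, l++
l=2 r=14: -4+36=32 <67, l++
l=3 r=14: 6+36=42 <67, l++
l=4 r=14: 16+36=52 <67, l++
l=5 r=14: 18+36=54 <67, l++

l=6, r=14, sum=55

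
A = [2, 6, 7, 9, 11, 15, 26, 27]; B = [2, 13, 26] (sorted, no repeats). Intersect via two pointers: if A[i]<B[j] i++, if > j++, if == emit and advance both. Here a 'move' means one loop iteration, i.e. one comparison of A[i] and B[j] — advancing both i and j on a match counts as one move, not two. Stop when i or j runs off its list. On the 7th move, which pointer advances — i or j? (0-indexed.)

[i=0,j=0] 2==2 emit → i++,j++
[i=1,j=1] 6<13 → i++
[i=2,j=1] 7<13 → i++
[i=3,j=1] 9<13 → i++
[i=4,j=1] 11<13 → i++
[i=5,j=1] 15>13 → j++
[i=5,j=2] 15<26 → i++

i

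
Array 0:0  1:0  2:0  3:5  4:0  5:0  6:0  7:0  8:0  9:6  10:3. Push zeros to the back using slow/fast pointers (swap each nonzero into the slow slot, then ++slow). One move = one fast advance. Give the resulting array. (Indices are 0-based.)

slow=0 fast=0: a[fast]=0, fast++
slow=0 fast=1: a[fast]=0, fast++
slow=0 fast=2: a[fast]=0, fast++
slow=0 fast=3: a[fast]=5≠0 swap→a[0]=5, slow++,fast++
slow=1 fast=4: a[fast]=0, fast++
slow=1 fast=5: a[fast]=0, fast++
slow=1 fast=6: a[fast]=0, fast++
slow=1 fast=7: a[fast]=0, fast++
slow=1 fast=8: a[fast]=0, fast++
slow=1 fast=9: a[fast]=6≠0 swap→a[1]=6, slow++,fast++
slow=2 fast=10: a[fast]=3≠0 swap→a[2]=3, slow++,fast++

[5, 6, 3, 0, 0, 0, 0, 0, 0, 0, 0]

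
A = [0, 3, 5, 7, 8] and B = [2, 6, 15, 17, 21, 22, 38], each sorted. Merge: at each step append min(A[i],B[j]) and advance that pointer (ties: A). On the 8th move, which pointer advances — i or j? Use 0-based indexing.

j

[i=0,j=0] A[i]=0<=B[j]=2 take 0 → i++
[i=1,j=0] A[i]=3>B[j]=2 take 2 → j++
[i=1,j=1] A[i]=3<=B[j]=6 take 3 → i++
[i=2,j=1] A[i]=5<=B[j]=6 take 5 → i++
[i=3,j=1] A[i]=7>B[j]=6 take 6 → j++
[i=3,j=2] A[i]=7<=B[j]=15 take 7 → i++
[i=4,j=2] A[i]=8<=B[j]=15 take 8 → i++
[i=5,j=2] A done, take B[j]=15 → j++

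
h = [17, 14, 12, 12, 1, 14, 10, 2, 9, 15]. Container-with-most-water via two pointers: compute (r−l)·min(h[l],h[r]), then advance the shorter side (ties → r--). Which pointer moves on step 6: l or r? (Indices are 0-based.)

r

l=0 r=9: min(17,15)*9=135 best=135 *, r--
l=0 r=8: min(17,9)*8=72 best=135, r--
l=0 r=7: min(17,2)*7=14 best=135, r--
l=0 r=6: min(17,10)*6=60 best=135, r--
l=0 r=5: min(17,14)*5=70 best=135, r--
l=0 r=4: min(17,1)*4=4 best=135, r--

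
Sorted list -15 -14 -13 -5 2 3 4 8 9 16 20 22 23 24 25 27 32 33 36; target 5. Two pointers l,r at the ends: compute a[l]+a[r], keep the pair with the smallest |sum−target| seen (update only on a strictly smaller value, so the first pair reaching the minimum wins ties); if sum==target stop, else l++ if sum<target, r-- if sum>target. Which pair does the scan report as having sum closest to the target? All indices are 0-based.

pair (-15, 20) with sum 5 (|Δ|=0)

l=0 r=18: -15+36=21 d=16 *, r--
l=0 r=17: -15+33=18 d=13 *, r--
l=0 r=16: -15+32=17 d=12 *, r--
l=0 r=15: -15+27=12 d=7 *, r--
l=0 r=14: -15+25=10 d=5 *, r--
l=0 r=13: -15+24=9 d=4 *, r--
l=0 r=12: -15+23=8 d=3 *, r--
l=0 r=11: -15+22=7 d=2 *, r--
l=0 r=10: -15+20=5 d=0 *, stop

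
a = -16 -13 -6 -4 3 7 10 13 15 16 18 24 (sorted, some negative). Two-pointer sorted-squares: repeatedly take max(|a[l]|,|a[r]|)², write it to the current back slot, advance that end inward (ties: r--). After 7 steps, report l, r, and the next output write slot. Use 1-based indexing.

l=1 r=12: |-16|<=|24| out[12]=576, r--
l=1 r=11: |-16|<=|18| out[11]=324, r--
l=1 r=10: |-16|<=|16| out[10]=256, r--
l=1 r=9: |-16|>|15| out[9]=256, l++
l=2 r=9: |-13|<=|15| out[8]=225, r--
l=2 r=8: |-13|<=|13| out[7]=169, r--
l=2 r=7: |-13|>|10| out[6]=169, l++

l=3, r=7, next write slot=5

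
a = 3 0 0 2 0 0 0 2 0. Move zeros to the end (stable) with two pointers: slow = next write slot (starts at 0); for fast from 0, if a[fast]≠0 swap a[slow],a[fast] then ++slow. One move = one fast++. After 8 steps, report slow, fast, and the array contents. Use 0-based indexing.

slow=0 fast=0: a[fast]=3≠0 swap→a[0]=3, slow++,fast++
slow=1 fast=1: a[fast]=0, fast++
slow=1 fast=2: a[fast]=0, fast++
slow=1 fast=3: a[fast]=2≠0 swap→a[1]=2, slow++,fast++
slow=2 fast=4: a[fast]=0, fast++
slow=2 fast=5: a[fast]=0, fast++
slow=2 fast=6: a[fast]=0, fast++
slow=2 fast=7: a[fast]=2≠0 swap→a[2]=2, slow++,fast++

slow=3, fast=8, a=[3, 2, 2, 0, 0, 0, 0, 0, 0]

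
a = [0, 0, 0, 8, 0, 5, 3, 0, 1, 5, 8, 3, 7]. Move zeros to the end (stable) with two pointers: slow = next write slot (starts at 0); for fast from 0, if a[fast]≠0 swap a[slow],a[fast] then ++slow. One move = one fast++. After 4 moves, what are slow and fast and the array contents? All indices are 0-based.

slow=1, fast=4, a=[8, 0, 0, 0, 0, 5, 3, 0, 1, 5, 8, 3, 7]

slow=0 fast=0: a[fast]=0, fast++
slow=0 fast=1: a[fast]=0, fast++
slow=0 fast=2: a[fast]=0, fast++
slow=0 fast=3: a[fast]=8≠0 swap→a[0]=8, slow++,fast++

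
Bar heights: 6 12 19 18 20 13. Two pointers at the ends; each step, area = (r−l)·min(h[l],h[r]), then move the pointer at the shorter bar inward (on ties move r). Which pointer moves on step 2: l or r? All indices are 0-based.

l

l=0 r=5: min(6,13)*5=30 best=30 *, l++
l=1 r=5: min(12,13)*4=48 best=48 *, l++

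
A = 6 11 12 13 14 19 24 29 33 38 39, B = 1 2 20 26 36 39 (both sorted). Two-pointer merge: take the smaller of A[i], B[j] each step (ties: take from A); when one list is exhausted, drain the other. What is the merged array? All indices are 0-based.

[1, 2, 6, 11, 12, 13, 14, 19, 20, 24, 26, 29, 33, 36, 38, 39, 39]

i=0 j=0: A[i]=6>B[j]=1 take 1, j++
i=0 j=1: A[i]=6>B[j]=2 take 2, j++
i=0 j=2: A[i]=6<=B[j]=20 take 6, i++
i=1 j=2: A[i]=11<=B[j]=20 take 11, i++
i=2 j=2: A[i]=12<=B[j]=20 take 12, i++
i=3 j=2: A[i]=13<=B[j]=20 take 13, i++
i=4 j=2: A[i]=14<=B[j]=20 take 14, i++
i=5 j=2: A[i]=19<=B[j]=20 take 19, i++
i=6 j=2: A[i]=24>B[j]=20 take 20, j++
i=6 j=3: A[i]=24<=B[j]=26 take 24, i++
i=7 j=3: A[i]=29>B[j]=26 take 26, j++
i=7 j=4: A[i]=29<=B[j]=36 take 29, i++
i=8 j=4: A[i]=33<=B[j]=36 take 33, i++
i=9 j=4: A[i]=38>B[j]=36 take 36, j++
i=9 j=5: A[i]=38<=B[j]=39 take 38, i++
i=10 j=5: A[i]=39<=B[j]=39 take 39, i++
i=11 j=5: A done, take B[j]=39, j++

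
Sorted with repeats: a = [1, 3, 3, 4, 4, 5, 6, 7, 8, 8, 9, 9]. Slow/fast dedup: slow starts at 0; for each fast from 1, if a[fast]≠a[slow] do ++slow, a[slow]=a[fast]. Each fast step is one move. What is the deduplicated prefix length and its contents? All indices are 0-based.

length 8; prefix = [1, 3, 4, 5, 6, 7, 8, 9]

(s=0,f=1) a[fast]=3≠a[slow]=1 write a[1]=3 → slow++,fast++
(s=1,f=2) a[fast]=3=a[slow] dup → fast++
(s=1,f=3) a[fast]=4≠a[slow]=3 write a[2]=4 → slow++,fast++
(s=2,f=4) a[fast]=4=a[slow] dup → fast++
(s=2,f=5) a[fast]=5≠a[slow]=4 write a[3]=5 → slow++,fast++
(s=3,f=6) a[fast]=6≠a[slow]=5 write a[4]=6 → slow++,fast++
(s=4,f=7) a[fast]=7≠a[slow]=6 write a[5]=7 → slow++,fast++
(s=5,f=8) a[fast]=8≠a[slow]=7 write a[6]=8 → slow++,fast++
(s=6,f=9) a[fast]=8=a[slow] dup → fast++
(s=6,f=10) a[fast]=9≠a[slow]=8 write a[7]=9 → slow++,fast++
(s=7,f=11) a[fast]=9=a[slow] dup → fast++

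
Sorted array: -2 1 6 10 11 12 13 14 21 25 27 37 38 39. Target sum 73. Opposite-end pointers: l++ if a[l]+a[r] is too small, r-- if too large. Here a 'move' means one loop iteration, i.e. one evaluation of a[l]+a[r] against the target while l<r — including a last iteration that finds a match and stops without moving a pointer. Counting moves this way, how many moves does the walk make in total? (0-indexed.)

[0,13] -2+39=37 <73 → l++
[1,13] 1+39=40 <73 → l++
[2,13] 6+39=45 <73 → l++
[3,13] 10+39=49 <73 → l++
[4,13] 11+39=50 <73 → l++
[5,13] 12+39=51 <73 → l++
[6,13] 13+39=52 <73 → l++
[7,13] 14+39=53 <73 → l++
[8,13] 21+39=60 <73 → l++
[9,13] 25+39=64 <73 → l++
[10,13] 27+39=66 <73 → l++
[11,13] 37+39=76 >73 → r--
[11,12] 37+38=75 >73 → r--

13 moves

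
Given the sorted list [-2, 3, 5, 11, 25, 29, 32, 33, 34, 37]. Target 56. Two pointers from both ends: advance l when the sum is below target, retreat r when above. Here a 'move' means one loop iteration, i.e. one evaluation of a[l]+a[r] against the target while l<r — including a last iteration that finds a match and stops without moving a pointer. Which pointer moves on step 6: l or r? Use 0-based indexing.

r

l=0 r=9: -2+37=35 <56, l++
l=1 r=9: 3+37=40 <56, l++
l=2 r=9: 5+37=42 <56, l++
l=3 r=9: 11+37=48 <56, l++
l=4 r=9: 25+37=62 >56, r--
l=4 r=8: 25+34=59 >56, r--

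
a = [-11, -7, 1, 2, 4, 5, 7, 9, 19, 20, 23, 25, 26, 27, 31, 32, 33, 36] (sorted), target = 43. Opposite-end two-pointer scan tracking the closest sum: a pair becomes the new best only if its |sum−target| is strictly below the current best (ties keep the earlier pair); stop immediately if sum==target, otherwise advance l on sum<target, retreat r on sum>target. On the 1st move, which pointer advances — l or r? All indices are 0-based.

l

[0,17] -11+36=25 d=18 * → l++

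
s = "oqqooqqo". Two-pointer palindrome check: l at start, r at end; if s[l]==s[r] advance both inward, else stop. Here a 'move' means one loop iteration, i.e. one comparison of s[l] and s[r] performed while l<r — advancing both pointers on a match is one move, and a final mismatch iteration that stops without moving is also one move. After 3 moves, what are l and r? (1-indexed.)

l=1 r=8: 'o'=='o', l++,r--
l=2 r=7: 'q'=='q', l++,r--
l=3 r=6: 'q'=='q', l++,r--

l=4, r=5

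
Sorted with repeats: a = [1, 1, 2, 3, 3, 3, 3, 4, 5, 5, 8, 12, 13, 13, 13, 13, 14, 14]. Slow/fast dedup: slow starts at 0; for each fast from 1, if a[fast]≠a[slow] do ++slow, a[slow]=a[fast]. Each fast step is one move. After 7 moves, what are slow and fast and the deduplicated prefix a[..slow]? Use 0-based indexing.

slow=3, fast=8, prefix=[1, 2, 3, 4]

slow=0 fast=1: a[fast]=1=a[slow] dup, fast++
slow=0 fast=2: a[fast]=2≠a[slow]=1 write a[1]=2, slow++,fast++
slow=1 fast=3: a[fast]=3≠a[slow]=2 write a[2]=3, slow++,fast++
slow=2 fast=4: a[fast]=3=a[slow] dup, fast++
slow=2 fast=5: a[fast]=3=a[slow] dup, fast++
slow=2 fast=6: a[fast]=3=a[slow] dup, fast++
slow=2 fast=7: a[fast]=4≠a[slow]=3 write a[3]=4, slow++,fast++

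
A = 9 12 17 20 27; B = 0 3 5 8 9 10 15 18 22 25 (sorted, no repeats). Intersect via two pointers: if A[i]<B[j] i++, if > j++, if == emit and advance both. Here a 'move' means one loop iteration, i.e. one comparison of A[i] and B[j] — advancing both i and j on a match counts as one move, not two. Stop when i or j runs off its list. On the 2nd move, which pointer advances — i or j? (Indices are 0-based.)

j

i=0 j=0: 9>0, j++
i=0 j=1: 9>3, j++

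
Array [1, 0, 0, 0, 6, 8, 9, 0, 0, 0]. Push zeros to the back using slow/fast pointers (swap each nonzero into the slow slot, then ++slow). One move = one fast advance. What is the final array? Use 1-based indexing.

slow=1 fast=1: a[fast]=1≠0 swap→a[1]=1, slow++,fast++
slow=2 fast=2: a[fast]=0, fast++
slow=2 fast=3: a[fast]=0, fast++
slow=2 fast=4: a[fast]=0, fast++
slow=2 fast=5: a[fast]=6≠0 swap→a[2]=6, slow++,fast++
slow=3 fast=6: a[fast]=8≠0 swap→a[3]=8, slow++,fast++
slow=4 fast=7: a[fast]=9≠0 swap→a[4]=9, slow++,fast++
slow=5 fast=8: a[fast]=0, fast++
slow=5 fast=9: a[fast]=0, fast++
slow=5 fast=10: a[fast]=0, fast++

[1, 6, 8, 9, 0, 0, 0, 0, 0, 0]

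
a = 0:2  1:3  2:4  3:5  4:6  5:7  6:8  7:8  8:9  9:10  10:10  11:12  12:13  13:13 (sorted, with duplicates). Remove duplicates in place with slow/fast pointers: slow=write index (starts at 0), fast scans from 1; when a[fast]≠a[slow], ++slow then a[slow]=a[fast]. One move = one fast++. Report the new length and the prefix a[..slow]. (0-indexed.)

(s=0,f=1) a[fast]=3≠a[slow]=2 write a[1]=3 → slow++,fast++
(s=1,f=2) a[fast]=4≠a[slow]=3 write a[2]=4 → slow++,fast++
(s=2,f=3) a[fast]=5≠a[slow]=4 write a[3]=5 → slow++,fast++
(s=3,f=4) a[fast]=6≠a[slow]=5 write a[4]=6 → slow++,fast++
(s=4,f=5) a[fast]=7≠a[slow]=6 write a[5]=7 → slow++,fast++
(s=5,f=6) a[fast]=8≠a[slow]=7 write a[6]=8 → slow++,fast++
(s=6,f=7) a[fast]=8=a[slow] dup → fast++
(s=6,f=8) a[fast]=9≠a[slow]=8 write a[7]=9 → slow++,fast++
(s=7,f=9) a[fast]=10≠a[slow]=9 write a[8]=10 → slow++,fast++
(s=8,f=10) a[fast]=10=a[slow] dup → fast++
(s=8,f=11) a[fast]=12≠a[slow]=10 write a[9]=12 → slow++,fast++
(s=9,f=12) a[fast]=13≠a[slow]=12 write a[10]=13 → slow++,fast++
(s=10,f=13) a[fast]=13=a[slow] dup → fast++

length 11; prefix = [2, 3, 4, 5, 6, 7, 8, 9, 10, 12, 13]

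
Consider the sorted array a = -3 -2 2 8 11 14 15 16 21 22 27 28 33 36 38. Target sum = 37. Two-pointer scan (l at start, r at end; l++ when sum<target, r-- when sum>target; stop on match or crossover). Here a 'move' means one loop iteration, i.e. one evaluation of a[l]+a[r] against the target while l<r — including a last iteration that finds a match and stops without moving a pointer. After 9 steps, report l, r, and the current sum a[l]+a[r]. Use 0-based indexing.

l=0 r=14: -3+38=35 <37, l++
l=1 r=14: -2+38=36 <37, l++
l=2 r=14: 2+38=40 >37, r--
l=2 r=13: 2+36=38 >37, r--
l=2 r=12: 2+33=35 <37, l++
l=3 r=12: 8+33=41 >37, r--
l=3 r=11: 8+28=36 <37, l++
l=4 r=11: 11+28=39 >37, r--
l=4 r=10: 11+27=38 >37, r--

l=4, r=9, sum=33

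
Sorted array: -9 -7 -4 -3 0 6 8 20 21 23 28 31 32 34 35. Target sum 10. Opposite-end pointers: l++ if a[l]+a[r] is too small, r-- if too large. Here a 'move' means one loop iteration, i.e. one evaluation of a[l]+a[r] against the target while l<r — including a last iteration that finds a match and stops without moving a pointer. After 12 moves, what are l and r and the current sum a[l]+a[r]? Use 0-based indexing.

l=4, r=6, sum=8

l=0 r=14: -9+35=26 >10, r--
l=0 r=13: -9+34=25 >10, r--
l=0 r=12: -9+32=23 >10, r--
l=0 r=11: -9+31=22 >10, r--
l=0 r=10: -9+28=19 >10, r--
l=0 r=9: -9+23=14 >10, r--
l=0 r=8: -9+21=12 >10, r--
l=0 r=7: -9+20=11 >10, r--
l=0 r=6: -9+8=-1 <10, l++
l=1 r=6: -7+8=1 <10, l++
l=2 r=6: -4+8=4 <10, l++
l=3 r=6: -3+8=5 <10, l++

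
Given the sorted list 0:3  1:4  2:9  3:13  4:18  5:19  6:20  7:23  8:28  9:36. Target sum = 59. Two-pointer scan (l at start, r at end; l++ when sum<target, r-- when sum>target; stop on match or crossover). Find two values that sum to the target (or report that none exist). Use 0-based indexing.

(23, 36)

[0,9] 3+36=39 <59 → l++
[1,9] 4+36=40 <59 → l++
[2,9] 9+36=45 <59 → l++
[3,9] 13+36=49 <59 → l++
[4,9] 18+36=54 <59 → l++
[5,9] 19+36=55 <59 → l++
[6,9] 20+36=56 <59 → l++
[7,9] 23+36=59 → found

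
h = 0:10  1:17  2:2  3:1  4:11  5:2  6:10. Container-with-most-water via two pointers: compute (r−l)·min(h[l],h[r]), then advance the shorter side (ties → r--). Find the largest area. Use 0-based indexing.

[0,6] min(10,10)*6=60 best=60 * → r--
[0,5] min(10,2)*5=10 best=60 → r--
[0,4] min(10,11)*4=40 best=60 → l++
[1,4] min(17,11)*3=33 best=60 → r--
[1,3] min(17,1)*2=2 best=60 → r--
[1,2] min(17,2)*1=2 best=60 → r--

max area = 60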